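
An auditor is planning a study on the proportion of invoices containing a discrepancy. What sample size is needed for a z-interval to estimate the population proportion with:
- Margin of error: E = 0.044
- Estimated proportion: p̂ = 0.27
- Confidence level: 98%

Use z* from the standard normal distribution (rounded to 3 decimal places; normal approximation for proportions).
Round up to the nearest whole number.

Using z* for proportion z-interval (normal approximation).

For 98% confidence, z* = 2.326 (from standard normal table)

Sample size formula for proportion z-interval: n = z*²p̂(1-p̂)/E²

n = 2.326² × 0.27 × 0.73 / 0.044²
  = 5.410276 × 0.1971 / 0.001936
  = 550.8086

Round up to the nearest whole number: n = 551

551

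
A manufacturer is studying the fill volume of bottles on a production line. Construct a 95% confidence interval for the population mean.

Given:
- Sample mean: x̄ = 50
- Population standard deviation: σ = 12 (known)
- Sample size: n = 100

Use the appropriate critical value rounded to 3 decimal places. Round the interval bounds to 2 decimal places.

The population standard deviation σ is known, so use a z-interval (standard normal critical value).

For 95% confidence, z* = 1.96 (from standard normal table)

Standard error: SE = σ/√n = 12/√100 = 1.200000

Margin of error: E = z* × SE = 1.96 × 1.200000 = 2.3520

Z-interval: x̄ ± E = 50 ± 2.3520 = (47.6480, 52.3520)

Rounded to 2 decimal places:

(47.65, 52.35)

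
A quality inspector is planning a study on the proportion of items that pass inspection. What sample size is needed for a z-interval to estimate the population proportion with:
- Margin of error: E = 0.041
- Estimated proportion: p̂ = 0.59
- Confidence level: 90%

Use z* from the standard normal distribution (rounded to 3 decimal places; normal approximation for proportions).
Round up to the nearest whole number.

Using z* for proportion z-interval (normal approximation).

For 90% confidence, z* = 1.645 (from standard normal table)

Sample size formula for proportion z-interval: n = z*²p̂(1-p̂)/E²

n = 1.645² × 0.59 × 0.41 / 0.041²
  = 2.706025 × 0.2419 / 0.001681
  = 389.4036

Round up to the nearest whole number: n = 390

390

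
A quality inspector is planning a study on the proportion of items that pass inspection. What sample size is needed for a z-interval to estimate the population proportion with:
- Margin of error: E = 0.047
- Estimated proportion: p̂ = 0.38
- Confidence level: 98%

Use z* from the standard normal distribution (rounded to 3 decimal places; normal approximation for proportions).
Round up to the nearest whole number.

Using z* for proportion z-interval (normal approximation).

For 98% confidence, z* = 2.326 (from standard normal table)

Sample size formula for proportion z-interval: n = z*²p̂(1-p̂)/E²

n = 2.326² × 0.38 × 0.62 / 0.047²
  = 5.410276 × 0.2356 / 0.002209
  = 577.0308

Round up to the nearest whole number: n = 578

578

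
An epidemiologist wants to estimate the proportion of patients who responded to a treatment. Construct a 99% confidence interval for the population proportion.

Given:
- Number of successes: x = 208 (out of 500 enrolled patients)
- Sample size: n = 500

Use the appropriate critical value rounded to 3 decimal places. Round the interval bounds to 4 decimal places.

Sample proportion: p̂ = 208/500 = 0.416000

Check conditions for normal approximation:
  np̂ = 208 ≥ 10 ✓
  n(1-p̂) = 292 ≥ 10 ✓

The sample is large enough, so use a z-interval (normal approximation) for the proportion.

For 99% confidence, z* = 2.576 (from standard normal table)

Standard error: SE = √(p̂(1-p̂)/n) = √(0.416000×0.584000/500) = 0.02204287

Margin of error: E = z* × SE = 2.576 × 0.02204287 = 0.056782

Z-interval: p̂ ± E = 0.416000 ± 0.056782 = (0.359218, 0.472782)

Rounded to 4 decimal places:

(0.3592, 0.4728)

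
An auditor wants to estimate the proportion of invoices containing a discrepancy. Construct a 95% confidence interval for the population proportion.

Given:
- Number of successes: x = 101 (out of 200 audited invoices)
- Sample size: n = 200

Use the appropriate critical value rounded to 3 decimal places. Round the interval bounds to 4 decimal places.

Sample proportion: p̂ = 101/200 = 0.505000

Check conditions for normal approximation:
  np̂ = 101 ≥ 10 ✓
  n(1-p̂) = 99 ≥ 10 ✓

The sample is large enough, so use a z-interval (normal approximation) for the proportion.

For 95% confidence, z* = 1.96 (from standard normal table)

Standard error: SE = √(p̂(1-p̂)/n) = √(0.505000×0.495000/200) = 0.03535357

Margin of error: E = z* × SE = 1.96 × 0.03535357 = 0.069293

Z-interval: p̂ ± E = 0.505000 ± 0.069293 = (0.435707, 0.574293)

Rounded to 4 decimal places:

(0.4357, 0.5743)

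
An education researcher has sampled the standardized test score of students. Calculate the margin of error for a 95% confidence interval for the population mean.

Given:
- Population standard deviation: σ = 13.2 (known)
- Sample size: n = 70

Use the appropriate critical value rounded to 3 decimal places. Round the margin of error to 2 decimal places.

The population standard deviation σ is known, so use the z-interval margin of error formula.

For 95% confidence, z* = 1.96 (from standard normal table)

Margin of error formula for z-interval: E = z* × σ/√n

E = 1.96 × 13.2/√70
  = 1.96 × 1.577702
  = 3.0923

Rounded to 2 decimal places:

3.09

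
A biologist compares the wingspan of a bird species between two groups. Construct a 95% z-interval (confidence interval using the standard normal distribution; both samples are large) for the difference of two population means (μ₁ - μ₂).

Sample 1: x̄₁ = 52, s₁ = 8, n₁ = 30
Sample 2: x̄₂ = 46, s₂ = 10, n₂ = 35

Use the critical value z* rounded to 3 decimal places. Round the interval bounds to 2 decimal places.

Both samples are large (n₁ = 30 ≥ 30, n₂ = 35 ≥ 30), so a z-interval for the difference of means applies.

Point estimate: x̄₁ - x̄₂ = 52 - 46 = 6

Standard error: SE = √(s₁²/n₁ + s₂²/n₂)
= √(8²/30 + 10²/35)
= √(2.133333 + 2.857143)
= 2.233937

For 95% confidence, z* = 1.96 (from standard normal table)
Margin of error: E = z* × SE = 1.96 × 2.233937 = 4.3785

Z-interval: (x̄₁ - x̄₂) ± E = 6 ± 4.3785 = (1.6215, 10.3785)

Rounded to 2 decimal places:

(1.62, 10.38)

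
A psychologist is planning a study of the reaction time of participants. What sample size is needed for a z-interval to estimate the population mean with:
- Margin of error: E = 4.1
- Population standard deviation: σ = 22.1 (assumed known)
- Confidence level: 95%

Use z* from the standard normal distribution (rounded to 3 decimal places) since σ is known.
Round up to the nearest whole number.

Using z* since population σ is known (z-interval formula).

For 95% confidence, z* = 1.96 (from standard normal table)

Sample size formula for z-interval: n = (z*σ/E)²

n = (1.96 × 22.1 / 4.1)²
  = (10.564878)²
  = 111.6166

Round up to the nearest whole number: n = 112

112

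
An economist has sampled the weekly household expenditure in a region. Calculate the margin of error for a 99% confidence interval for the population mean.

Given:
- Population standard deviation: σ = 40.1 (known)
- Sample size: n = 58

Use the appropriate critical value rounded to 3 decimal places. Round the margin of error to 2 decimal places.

The population standard deviation σ is known, so use the z-interval margin of error formula.

For 99% confidence, z* = 2.576 (from standard normal table)

Margin of error formula for z-interval: E = z* × σ/√n

E = 2.576 × 40.1/√58
  = 2.576 × 5.265388
  = 13.5636

Rounded to 2 decimal places:

13.56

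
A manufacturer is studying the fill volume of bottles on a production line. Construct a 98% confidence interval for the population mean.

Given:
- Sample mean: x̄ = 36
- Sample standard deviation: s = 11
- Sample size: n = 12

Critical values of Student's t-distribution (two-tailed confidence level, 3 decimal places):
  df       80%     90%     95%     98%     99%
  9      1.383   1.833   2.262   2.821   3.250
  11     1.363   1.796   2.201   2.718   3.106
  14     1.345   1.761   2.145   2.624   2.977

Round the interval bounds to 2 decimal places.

The population standard deviation σ is unknown (only the sample standard deviation s is given), so use a t-interval with df = n - 1 = 12 - 1 = 11.

For 98% confidence with df = 11, t* = 2.718 (from t-table)

Standard error: SE = s/√n = 11/√12 = 3.175426

Margin of error: E = t* × SE = 2.718 × 3.175426 = 8.6308

T-interval: x̄ ± E = 36 ± 8.6308 = (27.3692, 44.6308)

Rounded to 2 decimal places:

(27.37, 44.63)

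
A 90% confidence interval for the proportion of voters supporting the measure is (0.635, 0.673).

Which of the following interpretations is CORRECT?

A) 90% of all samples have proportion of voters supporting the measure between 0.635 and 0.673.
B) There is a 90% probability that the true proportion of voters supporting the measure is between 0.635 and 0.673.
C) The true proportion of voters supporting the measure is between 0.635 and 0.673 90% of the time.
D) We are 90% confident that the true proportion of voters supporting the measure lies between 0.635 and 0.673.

A confidence interval represents our confidence in the procedure, not a probability statement about the parameter.

Key concept: If we repeated this sampling process many times and computed a 90% CI each time, about 90% of those intervals would contain the true population parameter.

For this specific interval (0.635, 0.673):
- Midpoint (point estimate): 0.654
- Margin of error: 0.019

The correct interpretation is the one stating confidence that the true parameter lies in the interval — option D.

D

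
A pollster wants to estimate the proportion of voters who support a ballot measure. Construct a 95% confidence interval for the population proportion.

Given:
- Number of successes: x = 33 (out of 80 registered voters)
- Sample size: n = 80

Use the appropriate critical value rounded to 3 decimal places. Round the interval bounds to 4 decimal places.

Sample proportion: p̂ = 33/80 = 0.412500

Check conditions for normal approximation:
  np̂ = 33 ≥ 10 ✓
  n(1-p̂) = 47 ≥ 10 ✓

The sample is large enough, so use a z-interval (normal approximation) for the proportion.

For 95% confidence, z* = 1.96 (from standard normal table)

Standard error: SE = √(p̂(1-p̂)/n) = √(0.412500×0.587500/80) = 0.05503905

Margin of error: E = z* × SE = 1.96 × 0.05503905 = 0.107877

Z-interval: p̂ ± E = 0.412500 ± 0.107877 = (0.304623, 0.520377)

Rounded to 4 decimal places:

(0.3046, 0.5204)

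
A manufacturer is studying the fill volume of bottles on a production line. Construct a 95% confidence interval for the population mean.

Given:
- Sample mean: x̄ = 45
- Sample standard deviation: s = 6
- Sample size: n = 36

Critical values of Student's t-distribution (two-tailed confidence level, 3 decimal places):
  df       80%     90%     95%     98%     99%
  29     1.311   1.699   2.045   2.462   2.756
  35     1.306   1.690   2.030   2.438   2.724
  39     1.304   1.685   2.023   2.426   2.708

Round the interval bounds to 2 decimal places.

The population standard deviation σ is unknown (only the sample standard deviation s is given), so use a t-interval with df = n - 1 = 36 - 1 = 35.

For 95% confidence with df = 35, t* = 2.030 (from t-table)

Standard error: SE = s/√n = 6/√36 = 1.000000

Margin of error: E = t* × SE = 2.030 × 1.000000 = 2.0300

T-interval: x̄ ± E = 45 ± 2.0300 = (42.9700, 47.0300)

Rounded to 2 decimal places:

(42.97, 47.03)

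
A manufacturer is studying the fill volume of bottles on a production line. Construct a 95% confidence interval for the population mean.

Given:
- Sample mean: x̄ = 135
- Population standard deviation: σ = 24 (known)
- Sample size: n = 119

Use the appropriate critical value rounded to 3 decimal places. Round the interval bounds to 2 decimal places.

The population standard deviation σ is known, so use a z-interval (standard normal critical value).

For 95% confidence, z* = 1.96 (from standard normal table)

Standard error: SE = σ/√n = 24/√119 = 2.200076

Margin of error: E = z* × SE = 1.96 × 2.200076 = 4.3121

Z-interval: x̄ ± E = 135 ± 4.3121 = (130.6879, 139.3121)

Rounded to 2 decimal places:

(130.69, 139.31)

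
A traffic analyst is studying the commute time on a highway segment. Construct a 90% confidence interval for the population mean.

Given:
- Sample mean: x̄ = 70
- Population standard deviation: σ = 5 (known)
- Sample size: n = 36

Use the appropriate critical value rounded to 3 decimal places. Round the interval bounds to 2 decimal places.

The population standard deviation σ is known, so use a z-interval (standard normal critical value).

For 90% confidence, z* = 1.645 (from standard normal table)

Standard error: SE = σ/√n = 5/√36 = 0.833333

Margin of error: E = z* × SE = 1.645 × 0.833333 = 1.3708

Z-interval: x̄ ± E = 70 ± 1.3708 = (68.6292, 71.3708)

Rounded to 2 decimal places:

(68.63, 71.37)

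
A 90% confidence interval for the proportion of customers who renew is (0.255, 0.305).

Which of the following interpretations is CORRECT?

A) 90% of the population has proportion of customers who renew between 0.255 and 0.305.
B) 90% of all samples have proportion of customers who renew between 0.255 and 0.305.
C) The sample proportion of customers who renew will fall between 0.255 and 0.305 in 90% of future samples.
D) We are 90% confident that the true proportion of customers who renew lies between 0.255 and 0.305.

A confidence interval represents our confidence in the procedure, not a probability statement about the parameter.

Key concept: If we repeated this sampling process many times and computed a 90% CI each time, about 90% of those intervals would contain the true population parameter.

For this specific interval (0.255, 0.305):
- Midpoint (point estimate): 0.28
- Margin of error: 0.025

The correct interpretation is the one stating confidence that the true parameter lies in the interval — option D.

D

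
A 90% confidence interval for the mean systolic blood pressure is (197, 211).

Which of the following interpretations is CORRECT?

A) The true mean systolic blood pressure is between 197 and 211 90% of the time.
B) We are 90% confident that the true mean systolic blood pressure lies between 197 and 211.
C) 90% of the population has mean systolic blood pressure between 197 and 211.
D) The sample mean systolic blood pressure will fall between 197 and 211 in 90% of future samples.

A confidence interval represents our confidence in the procedure, not a probability statement about the parameter.

Key concept: If we repeated this sampling process many times and computed a 90% CI each time, about 90% of those intervals would contain the true population parameter.

For this specific interval (197, 211):
- Midpoint (point estimate): 204
- Margin of error: 7

The correct interpretation is the one stating confidence that the true parameter lies in the interval — option B.

B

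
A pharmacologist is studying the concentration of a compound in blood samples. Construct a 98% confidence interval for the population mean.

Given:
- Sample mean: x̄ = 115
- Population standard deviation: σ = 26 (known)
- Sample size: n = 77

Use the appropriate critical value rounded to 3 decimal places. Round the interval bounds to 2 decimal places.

The population standard deviation σ is known, so use a z-interval (standard normal critical value).

For 98% confidence, z* = 2.326 (from standard normal table)

Standard error: SE = σ/√n = 26/√77 = 2.962975

Margin of error: E = z* × SE = 2.326 × 2.962975 = 6.8919

Z-interval: x̄ ± E = 115 ± 6.8919 = (108.1081, 121.8919)

Rounded to 2 decimal places:

(108.11, 121.89)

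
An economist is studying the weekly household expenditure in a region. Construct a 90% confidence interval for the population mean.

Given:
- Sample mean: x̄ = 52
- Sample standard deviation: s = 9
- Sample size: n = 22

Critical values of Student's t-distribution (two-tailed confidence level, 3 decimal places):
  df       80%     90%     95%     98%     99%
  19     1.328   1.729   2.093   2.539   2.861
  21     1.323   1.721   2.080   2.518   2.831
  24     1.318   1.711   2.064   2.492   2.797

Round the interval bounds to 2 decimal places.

The population standard deviation σ is unknown (only the sample standard deviation s is given), so use a t-interval with df = n - 1 = 22 - 1 = 21.

For 90% confidence with df = 21, t* = 1.721 (from t-table)

Standard error: SE = s/√n = 9/√22 = 1.918806

Margin of error: E = t* × SE = 1.721 × 1.918806 = 3.3023

T-interval: x̄ ± E = 52 ± 3.3023 = (48.6977, 55.3023)

Rounded to 2 decimal places:

(48.70, 55.30)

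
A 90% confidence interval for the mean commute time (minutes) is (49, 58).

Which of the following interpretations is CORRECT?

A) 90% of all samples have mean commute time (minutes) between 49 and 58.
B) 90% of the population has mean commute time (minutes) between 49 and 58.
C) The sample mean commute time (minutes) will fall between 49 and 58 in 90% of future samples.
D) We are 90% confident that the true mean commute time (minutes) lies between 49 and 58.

A confidence interval represents our confidence in the procedure, not a probability statement about the parameter.

Key concept: If we repeated this sampling process many times and computed a 90% CI each time, about 90% of those intervals would contain the true population parameter.

For this specific interval (49, 58):
- Midpoint (point estimate): 53.5
- Margin of error: 4.5

The correct interpretation is the one stating confidence that the true parameter lies in the interval — option D.

D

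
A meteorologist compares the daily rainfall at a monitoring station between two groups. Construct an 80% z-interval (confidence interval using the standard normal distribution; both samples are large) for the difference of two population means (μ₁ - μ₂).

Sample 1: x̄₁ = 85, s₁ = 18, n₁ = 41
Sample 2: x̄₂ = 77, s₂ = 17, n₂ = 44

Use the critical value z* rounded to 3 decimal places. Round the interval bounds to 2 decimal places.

Both samples are large (n₁ = 41 ≥ 30, n₂ = 44 ≥ 30), so a z-interval for the difference of means applies.

Point estimate: x̄₁ - x̄₂ = 85 - 77 = 8

Standard error: SE = √(s₁²/n₁ + s₂²/n₂)
= √(18²/41 + 17²/44)
= √(7.902439 + 6.568182)
= 3.804027

For 80% confidence, z* = 1.282 (from standard normal table)
Margin of error: E = z* × SE = 1.282 × 3.804027 = 4.8768

Z-interval: (x̄₁ - x̄₂) ± E = 8 ± 4.8768 = (3.1232, 12.8768)

Rounded to 2 decimal places:

(3.12, 12.88)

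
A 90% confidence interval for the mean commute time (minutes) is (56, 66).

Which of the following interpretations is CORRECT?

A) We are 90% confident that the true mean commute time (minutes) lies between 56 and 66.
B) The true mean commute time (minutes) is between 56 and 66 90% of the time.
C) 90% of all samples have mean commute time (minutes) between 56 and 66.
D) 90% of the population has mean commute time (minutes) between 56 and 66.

A confidence interval represents our confidence in the procedure, not a probability statement about the parameter.

Key concept: If we repeated this sampling process many times and computed a 90% CI each time, about 90% of those intervals would contain the true population parameter.

For this specific interval (56, 66):
- Midpoint (point estimate): 61
- Margin of error: 5

The correct interpretation is the one stating confidence that the true parameter lies in the interval — option A.

A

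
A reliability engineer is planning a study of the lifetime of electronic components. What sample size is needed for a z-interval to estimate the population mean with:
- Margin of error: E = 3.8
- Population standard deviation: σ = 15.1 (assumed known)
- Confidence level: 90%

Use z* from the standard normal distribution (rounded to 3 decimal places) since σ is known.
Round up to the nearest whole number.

Using z* since population σ is known (z-interval formula).

For 90% confidence, z* = 1.645 (from standard normal table)

Sample size formula for z-interval: n = (z*σ/E)²

n = (1.645 × 15.1 / 3.8)²
  = (6.536711)²
  = 42.7286

Round up to the nearest whole number: n = 43

43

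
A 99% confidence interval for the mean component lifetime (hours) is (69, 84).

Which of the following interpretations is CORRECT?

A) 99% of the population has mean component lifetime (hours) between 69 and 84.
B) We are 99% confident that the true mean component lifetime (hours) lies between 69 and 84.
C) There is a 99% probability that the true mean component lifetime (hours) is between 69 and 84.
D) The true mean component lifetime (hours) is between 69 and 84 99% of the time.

A confidence interval represents our confidence in the procedure, not a probability statement about the parameter.

Key concept: If we repeated this sampling process many times and computed a 99% CI each time, about 99% of those intervals would contain the true population parameter.

For this specific interval (69, 84):
- Midpoint (point estimate): 76.5
- Margin of error: 7.5

The correct interpretation is the one stating confidence that the true parameter lies in the interval — option B.

B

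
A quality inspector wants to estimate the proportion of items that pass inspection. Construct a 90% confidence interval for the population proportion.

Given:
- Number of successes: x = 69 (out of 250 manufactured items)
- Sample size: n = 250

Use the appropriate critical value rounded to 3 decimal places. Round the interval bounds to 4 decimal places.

Sample proportion: p̂ = 69/250 = 0.276000

Check conditions for normal approximation:
  np̂ = 69 ≥ 10 ✓
  n(1-p̂) = 181 ≥ 10 ✓

The sample is large enough, so use a z-interval (normal approximation) for the proportion.

For 90% confidence, z* = 1.645 (from standard normal table)

Standard error: SE = √(p̂(1-p̂)/n) = √(0.276000×0.724000/250) = 0.02827182

Margin of error: E = z* × SE = 1.645 × 0.02827182 = 0.046507

Z-interval: p̂ ± E = 0.276000 ± 0.046507 = (0.229493, 0.322507)

Rounded to 4 decimal places:

(0.2295, 0.3225)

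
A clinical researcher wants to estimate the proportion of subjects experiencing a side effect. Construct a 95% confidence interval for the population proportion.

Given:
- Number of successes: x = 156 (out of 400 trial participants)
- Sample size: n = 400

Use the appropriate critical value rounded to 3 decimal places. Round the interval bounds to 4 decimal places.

Sample proportion: p̂ = 156/400 = 0.390000

Check conditions for normal approximation:
  np̂ = 156 ≥ 10 ✓
  n(1-p̂) = 244 ≥ 10 ✓

The sample is large enough, so use a z-interval (normal approximation) for the proportion.

For 95% confidence, z* = 1.96 (from standard normal table)

Standard error: SE = √(p̂(1-p̂)/n) = √(0.390000×0.610000/400) = 0.02438750

Margin of error: E = z* × SE = 1.96 × 0.02438750 = 0.047799

Z-interval: p̂ ± E = 0.390000 ± 0.047799 = (0.342201, 0.437799)

Rounded to 4 decimal places:

(0.3422, 0.4378)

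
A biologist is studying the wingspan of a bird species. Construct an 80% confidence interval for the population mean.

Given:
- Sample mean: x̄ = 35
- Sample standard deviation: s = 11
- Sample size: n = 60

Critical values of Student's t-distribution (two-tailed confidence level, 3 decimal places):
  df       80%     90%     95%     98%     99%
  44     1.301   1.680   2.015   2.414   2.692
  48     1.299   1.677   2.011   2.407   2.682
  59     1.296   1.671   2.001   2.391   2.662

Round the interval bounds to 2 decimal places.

The population standard deviation σ is unknown (only the sample standard deviation s is given), so use a t-interval with df = n - 1 = 60 - 1 = 59.

For 80% confidence with df = 59, t* = 1.296 (from t-table)

Standard error: SE = s/√n = 11/√60 = 1.420094

Margin of error: E = t* × SE = 1.296 × 1.420094 = 1.8404

T-interval: x̄ ± E = 35 ± 1.8404 = (33.1596, 36.8404)

Rounded to 2 decimal places:

(33.16, 36.84)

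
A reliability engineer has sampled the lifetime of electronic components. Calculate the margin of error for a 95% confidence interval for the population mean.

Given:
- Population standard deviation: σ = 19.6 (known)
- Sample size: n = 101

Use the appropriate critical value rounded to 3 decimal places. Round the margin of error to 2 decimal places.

The population standard deviation σ is known, so use the z-interval margin of error formula.

For 95% confidence, z* = 1.96 (from standard normal table)

Margin of error formula for z-interval: E = z* × σ/√n

E = 1.96 × 19.6/√101
  = 1.96 × 1.950273
  = 3.8225

Rounded to 2 decimal places:

3.82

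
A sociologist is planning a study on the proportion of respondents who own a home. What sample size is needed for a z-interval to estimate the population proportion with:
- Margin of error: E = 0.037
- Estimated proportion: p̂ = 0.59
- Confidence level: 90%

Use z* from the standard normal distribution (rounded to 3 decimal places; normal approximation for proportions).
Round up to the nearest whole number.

Using z* for proportion z-interval (normal approximation).

For 90% confidence, z* = 1.645 (from standard normal table)

Sample size formula for proportion z-interval: n = z*²p̂(1-p̂)/E²

n = 1.645² × 0.59 × 0.41 / 0.037²
  = 2.706025 × 0.2419 / 0.001369
  = 478.1501

Round up to the nearest whole number: n = 479

479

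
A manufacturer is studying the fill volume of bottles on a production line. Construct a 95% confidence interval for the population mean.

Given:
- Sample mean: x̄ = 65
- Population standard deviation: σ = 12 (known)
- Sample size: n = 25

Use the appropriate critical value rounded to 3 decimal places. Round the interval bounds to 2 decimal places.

The population standard deviation σ is known, so use a z-interval (standard normal critical value).

For 95% confidence, z* = 1.96 (from standard normal table)

Standard error: SE = σ/√n = 12/√25 = 2.400000

Margin of error: E = z* × SE = 1.96 × 2.400000 = 4.7040

Z-interval: x̄ ± E = 65 ± 4.7040 = (60.2960, 69.7040)

Rounded to 2 decimal places:

(60.30, 69.70)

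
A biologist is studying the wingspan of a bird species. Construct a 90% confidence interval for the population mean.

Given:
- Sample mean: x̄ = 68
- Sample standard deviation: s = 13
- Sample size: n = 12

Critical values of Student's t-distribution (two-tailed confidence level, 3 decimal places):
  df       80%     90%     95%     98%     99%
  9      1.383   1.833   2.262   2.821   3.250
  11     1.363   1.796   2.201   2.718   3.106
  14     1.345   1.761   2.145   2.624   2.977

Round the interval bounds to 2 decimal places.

The population standard deviation σ is unknown (only the sample standard deviation s is given), so use a t-interval with df = n - 1 = 12 - 1 = 11.

For 90% confidence with df = 11, t* = 1.796 (from t-table)

Standard error: SE = s/√n = 13/√12 = 3.752777

Margin of error: E = t* × SE = 1.796 × 3.752777 = 6.7400

T-interval: x̄ ± E = 68 ± 6.7400 = (61.2600, 74.7400)

Rounded to 2 decimal places:

(61.26, 74.74)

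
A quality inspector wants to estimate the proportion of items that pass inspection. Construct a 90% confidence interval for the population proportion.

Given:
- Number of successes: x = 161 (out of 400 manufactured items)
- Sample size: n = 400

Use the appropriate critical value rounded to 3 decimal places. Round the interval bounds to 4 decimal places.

Sample proportion: p̂ = 161/400 = 0.402500

Check conditions for normal approximation:
  np̂ = 161 ≥ 10 ✓
  n(1-p̂) = 239 ≥ 10 ✓

The sample is large enough, so use a z-interval (normal approximation) for the proportion.

For 90% confidence, z* = 1.645 (from standard normal table)

Standard error: SE = √(p̂(1-p̂)/n) = √(0.402500×0.597500/400) = 0.02452008

Margin of error: E = z* × SE = 1.645 × 0.02452008 = 0.040336

Z-interval: p̂ ± E = 0.402500 ± 0.040336 = (0.362164, 0.442836)

Rounded to 4 decimal places:

(0.3622, 0.4428)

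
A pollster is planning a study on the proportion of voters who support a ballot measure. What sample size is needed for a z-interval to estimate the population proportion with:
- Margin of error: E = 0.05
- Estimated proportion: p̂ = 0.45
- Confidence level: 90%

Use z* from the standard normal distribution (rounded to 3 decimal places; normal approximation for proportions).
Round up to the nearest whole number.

Using z* for proportion z-interval (normal approximation).

For 90% confidence, z* = 1.645 (from standard normal table)

Sample size formula for proportion z-interval: n = z*²p̂(1-p̂)/E²

n = 1.645² × 0.45 × 0.55 / 0.05²
  = 2.706025 × 0.2475 / 0.0025
  = 267.8965

Round up to the nearest whole number: n = 268

268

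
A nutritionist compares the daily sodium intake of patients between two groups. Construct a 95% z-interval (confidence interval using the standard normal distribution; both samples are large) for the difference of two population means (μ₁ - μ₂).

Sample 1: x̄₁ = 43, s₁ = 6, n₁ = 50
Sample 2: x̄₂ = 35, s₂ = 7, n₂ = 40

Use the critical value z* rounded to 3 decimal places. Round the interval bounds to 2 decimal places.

Both samples are large (n₁ = 50 ≥ 30, n₂ = 40 ≥ 30), so a z-interval for the difference of means applies.

Point estimate: x̄₁ - x̄₂ = 43 - 35 = 8

Standard error: SE = √(s₁²/n₁ + s₂²/n₂)
= √(6²/50 + 7²/40)
= √(0.720000 + 1.225000)
= 1.394633

For 95% confidence, z* = 1.96 (from standard normal table)
Margin of error: E = z* × SE = 1.96 × 1.394633 = 2.7335

Z-interval: (x̄₁ - x̄₂) ± E = 8 ± 2.7335 = (5.2665, 10.7335)

Rounded to 2 decimal places:

(5.27, 10.73)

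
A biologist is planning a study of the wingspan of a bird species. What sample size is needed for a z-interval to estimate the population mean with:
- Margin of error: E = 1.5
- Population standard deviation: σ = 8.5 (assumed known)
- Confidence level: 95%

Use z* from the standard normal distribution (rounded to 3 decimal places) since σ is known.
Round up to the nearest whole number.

Using z* since population σ is known (z-interval formula).

For 95% confidence, z* = 1.96 (from standard normal table)

Sample size formula for z-interval: n = (z*σ/E)²

n = (1.96 × 8.5 / 1.5)²
  = (11.106667)²
  = 123.3580

Round up to the nearest whole number: n = 124

124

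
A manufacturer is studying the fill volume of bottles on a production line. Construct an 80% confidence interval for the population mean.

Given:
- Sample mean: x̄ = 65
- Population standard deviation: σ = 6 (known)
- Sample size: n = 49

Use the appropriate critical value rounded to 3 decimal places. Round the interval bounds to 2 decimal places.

The population standard deviation σ is known, so use a z-interval (standard normal critical value).

For 80% confidence, z* = 1.282 (from standard normal table)

Standard error: SE = σ/√n = 6/√49 = 0.857143

Margin of error: E = z* × SE = 1.282 × 0.857143 = 1.0989

Z-interval: x̄ ± E = 65 ± 1.0989 = (63.9011, 66.0989)

Rounded to 2 decimal places:

(63.90, 66.10)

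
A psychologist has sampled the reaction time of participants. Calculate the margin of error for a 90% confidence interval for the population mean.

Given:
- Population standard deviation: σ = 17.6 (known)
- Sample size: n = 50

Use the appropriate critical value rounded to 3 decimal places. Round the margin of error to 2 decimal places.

The population standard deviation σ is known, so use the z-interval margin of error formula.

For 90% confidence, z* = 1.645 (from standard normal table)

Margin of error formula for z-interval: E = z* × σ/√n

E = 1.645 × 17.6/√50
  = 1.645 × 2.489016
  = 4.0944

Rounded to 2 decimal places:

4.09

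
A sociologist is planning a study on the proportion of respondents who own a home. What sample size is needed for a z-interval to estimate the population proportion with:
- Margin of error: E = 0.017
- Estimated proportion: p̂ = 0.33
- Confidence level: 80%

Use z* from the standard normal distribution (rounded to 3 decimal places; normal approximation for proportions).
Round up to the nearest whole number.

Using z* for proportion z-interval (normal approximation).

For 80% confidence, z* = 1.282 (from standard normal table)

Sample size formula for proportion z-interval: n = z*²p̂(1-p̂)/E²

n = 1.282² × 0.33 × 0.67 / 0.017²
  = 1.643524 × 0.2211 / 0.000289
  = 1257.3812

Round up to the nearest whole number: n = 1258

1258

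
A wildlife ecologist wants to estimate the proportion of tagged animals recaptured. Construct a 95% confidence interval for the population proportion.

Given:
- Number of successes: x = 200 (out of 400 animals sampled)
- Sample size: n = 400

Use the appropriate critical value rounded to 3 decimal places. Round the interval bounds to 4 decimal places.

Sample proportion: p̂ = 200/400 = 0.500000

Check conditions for normal approximation:
  np̂ = 200 ≥ 10 ✓
  n(1-p̂) = 200 ≥ 10 ✓

The sample is large enough, so use a z-interval (normal approximation) for the proportion.

For 95% confidence, z* = 1.96 (from standard normal table)

Standard error: SE = √(p̂(1-p̂)/n) = √(0.500000×0.500000/400) = 0.02500000

Margin of error: E = z* × SE = 1.96 × 0.02500000 = 0.049000

Z-interval: p̂ ± E = 0.500000 ± 0.049000 = (0.451000, 0.549000)

Rounded to 4 decimal places:

(0.4510, 0.5490)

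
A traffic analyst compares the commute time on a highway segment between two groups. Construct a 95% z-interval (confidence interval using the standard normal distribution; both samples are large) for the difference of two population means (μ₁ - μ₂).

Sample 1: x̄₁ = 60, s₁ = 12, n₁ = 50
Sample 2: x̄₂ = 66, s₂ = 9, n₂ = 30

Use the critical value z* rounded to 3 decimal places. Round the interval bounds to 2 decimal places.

Both samples are large (n₁ = 50 ≥ 30, n₂ = 30 ≥ 30), so a z-interval for the difference of means applies.

Point estimate: x̄₁ - x̄₂ = 60 - 66 = -6

Standard error: SE = √(s₁²/n₁ + s₂²/n₂)
= √(12²/50 + 9²/30)
= √(2.880000 + 2.700000)
= 2.362202

For 95% confidence, z* = 1.96 (from standard normal table)
Margin of error: E = z* × SE = 1.96 × 2.362202 = 4.6299

Z-interval: (x̄₁ - x̄₂) ± E = -6 ± 4.6299 = (-10.6299, -1.3701)

Rounded to 2 decimal places:

(-10.63, -1.37)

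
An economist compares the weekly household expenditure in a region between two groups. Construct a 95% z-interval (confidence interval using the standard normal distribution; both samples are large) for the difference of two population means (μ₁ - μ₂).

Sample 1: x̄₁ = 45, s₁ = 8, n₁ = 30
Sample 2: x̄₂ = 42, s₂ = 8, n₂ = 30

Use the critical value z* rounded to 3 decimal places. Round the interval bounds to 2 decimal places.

Both samples are large (n₁ = 30 ≥ 30, n₂ = 30 ≥ 30), so a z-interval for the difference of means applies.

Point estimate: x̄₁ - x̄₂ = 45 - 42 = 3

Standard error: SE = √(s₁²/n₁ + s₂²/n₂)
= √(8²/30 + 8²/30)
= √(2.133333 + 2.133333)
= 2.065591

For 95% confidence, z* = 1.96 (from standard normal table)
Margin of error: E = z* × SE = 1.96 × 2.065591 = 4.0486

Z-interval: (x̄₁ - x̄₂) ± E = 3 ± 4.0486 = (-1.0486, 7.0486)

Rounded to 2 decimal places:

(-1.05, 7.05)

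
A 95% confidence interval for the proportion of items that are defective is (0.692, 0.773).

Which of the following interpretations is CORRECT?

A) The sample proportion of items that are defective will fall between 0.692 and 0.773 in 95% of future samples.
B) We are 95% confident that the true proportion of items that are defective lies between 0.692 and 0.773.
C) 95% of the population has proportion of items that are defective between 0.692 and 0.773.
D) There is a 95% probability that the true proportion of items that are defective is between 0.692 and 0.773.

A confidence interval represents our confidence in the procedure, not a probability statement about the parameter.

Key concept: If we repeated this sampling process many times and computed a 95% CI each time, about 95% of those intervals would contain the true population parameter.

For this specific interval (0.692, 0.773):
- Midpoint (point estimate): 0.7325
- Margin of error: 0.0405

The correct interpretation is the one stating confidence that the true parameter lies in the interval — option B.

B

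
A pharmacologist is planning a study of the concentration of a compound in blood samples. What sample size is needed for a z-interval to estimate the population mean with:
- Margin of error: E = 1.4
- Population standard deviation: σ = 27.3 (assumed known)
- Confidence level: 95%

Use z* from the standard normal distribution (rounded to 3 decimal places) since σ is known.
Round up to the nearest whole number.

Using z* since population σ is known (z-interval formula).

For 95% confidence, z* = 1.96 (from standard normal table)

Sample size formula for z-interval: n = (z*σ/E)²

n = (1.96 × 27.3 / 1.4)²
  = (38.220000)²
  = 1460.7684

Round up to the nearest whole number: n = 1461

1461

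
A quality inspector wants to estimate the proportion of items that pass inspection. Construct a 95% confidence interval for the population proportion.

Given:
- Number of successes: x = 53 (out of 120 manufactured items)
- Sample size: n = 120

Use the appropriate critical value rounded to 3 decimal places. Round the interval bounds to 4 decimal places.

Sample proportion: p̂ = 53/120 = 0.441667

Check conditions for normal approximation:
  np̂ = 53 ≥ 10 ✓
  n(1-p̂) = 67 ≥ 10 ✓

The sample is large enough, so use a z-interval (normal approximation) for the proportion.

For 95% confidence, z* = 1.96 (from standard normal table)

Standard error: SE = √(p̂(1-p̂)/n) = √(0.441667×0.558333/120) = 0.04533185

Margin of error: E = z* × SE = 1.96 × 0.04533185 = 0.088850

Z-interval: p̂ ± E = 0.441667 ± 0.088850 = (0.352816, 0.530517)

Rounded to 4 decimal places:

(0.3528, 0.5305)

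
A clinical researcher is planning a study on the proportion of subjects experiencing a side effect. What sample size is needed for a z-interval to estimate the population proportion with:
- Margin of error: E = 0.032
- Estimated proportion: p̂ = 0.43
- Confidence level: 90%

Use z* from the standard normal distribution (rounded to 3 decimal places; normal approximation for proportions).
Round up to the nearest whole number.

Using z* for proportion z-interval (normal approximation).

For 90% confidence, z* = 1.645 (from standard normal table)

Sample size formula for proportion z-interval: n = z*²p̂(1-p̂)/E²

n = 1.645² × 0.43 × 0.57 / 0.032²
  = 2.706025 × 0.2451 / 0.001024
  = 647.7019

Round up to the nearest whole number: n = 648

648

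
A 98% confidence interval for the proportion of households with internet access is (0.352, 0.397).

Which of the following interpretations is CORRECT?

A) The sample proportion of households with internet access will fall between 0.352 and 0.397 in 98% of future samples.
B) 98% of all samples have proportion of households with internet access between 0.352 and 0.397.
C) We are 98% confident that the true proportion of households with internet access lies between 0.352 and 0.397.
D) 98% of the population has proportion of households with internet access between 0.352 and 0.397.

A confidence interval represents our confidence in the procedure, not a probability statement about the parameter.

Key concept: If we repeated this sampling process many times and computed a 98% CI each time, about 98% of those intervals would contain the true population parameter.

For this specific interval (0.352, 0.397):
- Midpoint (point estimate): 0.3745
- Margin of error: 0.0225

The correct interpretation is the one stating confidence that the true parameter lies in the interval — option C.

C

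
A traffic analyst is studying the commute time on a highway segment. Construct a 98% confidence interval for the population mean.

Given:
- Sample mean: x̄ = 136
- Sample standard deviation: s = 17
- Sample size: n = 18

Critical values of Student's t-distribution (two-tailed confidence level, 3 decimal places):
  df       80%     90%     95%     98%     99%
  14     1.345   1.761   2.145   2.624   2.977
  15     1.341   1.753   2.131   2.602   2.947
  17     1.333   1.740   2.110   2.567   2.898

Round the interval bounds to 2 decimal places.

The population standard deviation σ is unknown (only the sample standard deviation s is given), so use a t-interval with df = n - 1 = 18 - 1 = 17.

For 98% confidence with df = 17, t* = 2.567 (from t-table)

Standard error: SE = s/√n = 17/√18 = 4.006938

Margin of error: E = t* × SE = 2.567 × 4.006938 = 10.2858

T-interval: x̄ ± E = 136 ± 10.2858 = (125.7142, 146.2858)

Rounded to 2 decimal places:

(125.71, 146.29)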